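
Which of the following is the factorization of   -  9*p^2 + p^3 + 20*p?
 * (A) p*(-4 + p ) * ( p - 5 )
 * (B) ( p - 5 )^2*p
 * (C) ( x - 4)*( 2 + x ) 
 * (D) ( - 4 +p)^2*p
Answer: A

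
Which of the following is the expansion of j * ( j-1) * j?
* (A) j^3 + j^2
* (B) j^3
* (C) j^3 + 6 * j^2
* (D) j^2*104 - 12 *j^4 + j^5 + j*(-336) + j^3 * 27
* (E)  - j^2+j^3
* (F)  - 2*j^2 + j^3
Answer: E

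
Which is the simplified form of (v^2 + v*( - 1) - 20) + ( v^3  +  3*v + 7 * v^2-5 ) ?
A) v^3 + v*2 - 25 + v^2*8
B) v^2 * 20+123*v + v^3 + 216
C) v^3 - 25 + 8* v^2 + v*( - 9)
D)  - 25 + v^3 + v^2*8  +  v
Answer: A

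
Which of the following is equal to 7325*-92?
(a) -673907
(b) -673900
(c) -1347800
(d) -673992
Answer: b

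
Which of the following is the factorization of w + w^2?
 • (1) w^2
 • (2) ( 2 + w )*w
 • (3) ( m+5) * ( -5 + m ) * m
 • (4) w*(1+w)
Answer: 4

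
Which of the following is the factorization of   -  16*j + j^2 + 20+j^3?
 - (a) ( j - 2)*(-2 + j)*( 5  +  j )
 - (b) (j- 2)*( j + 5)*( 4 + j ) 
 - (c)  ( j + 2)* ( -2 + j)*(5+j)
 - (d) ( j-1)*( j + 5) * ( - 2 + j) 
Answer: a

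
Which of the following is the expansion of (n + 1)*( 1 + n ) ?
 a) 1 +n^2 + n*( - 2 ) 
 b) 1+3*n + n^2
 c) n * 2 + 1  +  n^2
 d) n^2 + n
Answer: c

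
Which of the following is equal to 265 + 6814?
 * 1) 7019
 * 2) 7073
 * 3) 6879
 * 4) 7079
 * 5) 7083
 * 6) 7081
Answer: 4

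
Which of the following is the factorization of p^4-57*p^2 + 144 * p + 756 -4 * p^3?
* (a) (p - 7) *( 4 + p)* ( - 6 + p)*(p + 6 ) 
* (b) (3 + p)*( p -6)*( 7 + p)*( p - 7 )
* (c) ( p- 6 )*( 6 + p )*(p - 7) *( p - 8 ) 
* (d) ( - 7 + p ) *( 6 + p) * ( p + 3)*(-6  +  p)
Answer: d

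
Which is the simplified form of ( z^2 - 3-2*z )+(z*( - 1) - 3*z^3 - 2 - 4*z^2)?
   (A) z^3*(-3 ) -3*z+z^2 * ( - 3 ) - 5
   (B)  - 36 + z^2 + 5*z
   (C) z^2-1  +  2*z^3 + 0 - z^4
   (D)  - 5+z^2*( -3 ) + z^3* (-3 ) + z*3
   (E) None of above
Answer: A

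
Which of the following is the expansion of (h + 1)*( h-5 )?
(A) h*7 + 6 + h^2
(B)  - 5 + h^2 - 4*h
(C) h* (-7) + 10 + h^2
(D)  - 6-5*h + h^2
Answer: B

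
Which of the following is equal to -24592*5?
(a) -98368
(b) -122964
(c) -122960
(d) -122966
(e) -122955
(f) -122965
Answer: c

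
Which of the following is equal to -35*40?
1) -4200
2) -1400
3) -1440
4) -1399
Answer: 2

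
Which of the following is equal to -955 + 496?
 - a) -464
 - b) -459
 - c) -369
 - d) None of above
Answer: b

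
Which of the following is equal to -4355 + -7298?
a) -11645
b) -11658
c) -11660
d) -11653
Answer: d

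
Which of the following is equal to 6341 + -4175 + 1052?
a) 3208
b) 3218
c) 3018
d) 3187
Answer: b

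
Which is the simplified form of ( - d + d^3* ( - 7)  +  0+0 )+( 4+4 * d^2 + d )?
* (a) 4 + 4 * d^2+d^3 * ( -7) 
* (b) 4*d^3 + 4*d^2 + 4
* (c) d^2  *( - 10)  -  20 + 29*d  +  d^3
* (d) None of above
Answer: a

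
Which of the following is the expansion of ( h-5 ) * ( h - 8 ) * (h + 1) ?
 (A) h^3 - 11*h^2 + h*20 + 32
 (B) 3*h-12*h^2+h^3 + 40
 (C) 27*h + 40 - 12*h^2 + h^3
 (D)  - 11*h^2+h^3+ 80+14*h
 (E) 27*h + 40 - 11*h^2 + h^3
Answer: C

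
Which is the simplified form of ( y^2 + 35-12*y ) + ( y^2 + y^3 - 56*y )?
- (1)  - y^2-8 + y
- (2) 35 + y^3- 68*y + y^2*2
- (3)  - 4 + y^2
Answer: 2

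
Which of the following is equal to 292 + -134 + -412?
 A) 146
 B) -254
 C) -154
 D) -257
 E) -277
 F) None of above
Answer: B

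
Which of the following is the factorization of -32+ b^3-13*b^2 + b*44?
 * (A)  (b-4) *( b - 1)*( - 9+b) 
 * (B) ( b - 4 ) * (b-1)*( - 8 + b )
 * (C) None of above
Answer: B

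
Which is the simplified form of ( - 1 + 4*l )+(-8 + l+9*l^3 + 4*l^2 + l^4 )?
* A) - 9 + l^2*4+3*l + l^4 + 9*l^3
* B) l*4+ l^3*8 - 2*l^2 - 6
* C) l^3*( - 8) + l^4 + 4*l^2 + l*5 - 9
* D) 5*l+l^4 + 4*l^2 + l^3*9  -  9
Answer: D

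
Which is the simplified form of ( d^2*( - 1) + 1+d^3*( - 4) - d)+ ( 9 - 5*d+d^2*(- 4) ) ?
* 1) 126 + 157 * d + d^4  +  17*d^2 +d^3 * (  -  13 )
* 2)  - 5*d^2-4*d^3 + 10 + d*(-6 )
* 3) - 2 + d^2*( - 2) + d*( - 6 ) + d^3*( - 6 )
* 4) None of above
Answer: 2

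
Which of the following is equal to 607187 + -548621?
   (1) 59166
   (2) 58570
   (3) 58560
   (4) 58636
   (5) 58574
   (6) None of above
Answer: 6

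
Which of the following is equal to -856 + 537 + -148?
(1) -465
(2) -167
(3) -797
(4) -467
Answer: 4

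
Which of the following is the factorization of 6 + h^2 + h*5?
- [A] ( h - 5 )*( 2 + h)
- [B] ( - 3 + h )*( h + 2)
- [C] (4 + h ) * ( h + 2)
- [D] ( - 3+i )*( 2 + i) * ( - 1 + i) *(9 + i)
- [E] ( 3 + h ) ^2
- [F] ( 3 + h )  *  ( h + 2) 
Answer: F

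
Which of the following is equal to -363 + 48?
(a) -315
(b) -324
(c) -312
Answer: a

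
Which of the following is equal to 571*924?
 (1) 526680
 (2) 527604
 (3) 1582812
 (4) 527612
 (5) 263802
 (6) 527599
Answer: 2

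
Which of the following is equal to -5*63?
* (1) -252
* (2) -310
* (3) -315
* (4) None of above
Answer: 3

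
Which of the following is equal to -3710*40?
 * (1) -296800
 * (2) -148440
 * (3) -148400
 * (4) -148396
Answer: 3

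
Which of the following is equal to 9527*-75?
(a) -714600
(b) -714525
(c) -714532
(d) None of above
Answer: b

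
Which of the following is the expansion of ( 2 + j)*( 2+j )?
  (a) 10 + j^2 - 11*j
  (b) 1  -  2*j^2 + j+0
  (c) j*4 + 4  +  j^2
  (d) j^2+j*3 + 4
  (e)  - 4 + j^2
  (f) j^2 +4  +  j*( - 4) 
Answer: c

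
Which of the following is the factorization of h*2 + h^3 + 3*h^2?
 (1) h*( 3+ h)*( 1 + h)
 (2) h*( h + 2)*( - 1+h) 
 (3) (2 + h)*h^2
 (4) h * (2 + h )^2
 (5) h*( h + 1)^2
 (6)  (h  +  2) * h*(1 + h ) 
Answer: 6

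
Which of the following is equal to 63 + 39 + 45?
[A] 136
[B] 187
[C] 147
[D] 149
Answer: C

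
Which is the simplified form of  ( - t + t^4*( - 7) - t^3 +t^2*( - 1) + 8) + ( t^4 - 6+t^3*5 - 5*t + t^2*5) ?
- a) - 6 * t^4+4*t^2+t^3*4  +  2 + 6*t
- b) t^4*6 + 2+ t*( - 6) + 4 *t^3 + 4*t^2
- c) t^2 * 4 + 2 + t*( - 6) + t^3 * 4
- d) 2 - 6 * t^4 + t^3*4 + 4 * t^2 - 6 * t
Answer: d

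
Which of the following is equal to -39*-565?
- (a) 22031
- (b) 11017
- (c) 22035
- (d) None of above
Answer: c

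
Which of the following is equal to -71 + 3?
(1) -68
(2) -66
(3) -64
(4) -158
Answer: 1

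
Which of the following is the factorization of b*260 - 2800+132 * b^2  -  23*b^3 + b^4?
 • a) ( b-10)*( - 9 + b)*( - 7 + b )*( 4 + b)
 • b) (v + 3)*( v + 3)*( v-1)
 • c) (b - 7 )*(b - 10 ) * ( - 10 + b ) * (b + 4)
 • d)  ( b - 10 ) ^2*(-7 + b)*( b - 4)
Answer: c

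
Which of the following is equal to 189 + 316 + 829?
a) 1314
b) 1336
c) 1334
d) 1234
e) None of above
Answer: c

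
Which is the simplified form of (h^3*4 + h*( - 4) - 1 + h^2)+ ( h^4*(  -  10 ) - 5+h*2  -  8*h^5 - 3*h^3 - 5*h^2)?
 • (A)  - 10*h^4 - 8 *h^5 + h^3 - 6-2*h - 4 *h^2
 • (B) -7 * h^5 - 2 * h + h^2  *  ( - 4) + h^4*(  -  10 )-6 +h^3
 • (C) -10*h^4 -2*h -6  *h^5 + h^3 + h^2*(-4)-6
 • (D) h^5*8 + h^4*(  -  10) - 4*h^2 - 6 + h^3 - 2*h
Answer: A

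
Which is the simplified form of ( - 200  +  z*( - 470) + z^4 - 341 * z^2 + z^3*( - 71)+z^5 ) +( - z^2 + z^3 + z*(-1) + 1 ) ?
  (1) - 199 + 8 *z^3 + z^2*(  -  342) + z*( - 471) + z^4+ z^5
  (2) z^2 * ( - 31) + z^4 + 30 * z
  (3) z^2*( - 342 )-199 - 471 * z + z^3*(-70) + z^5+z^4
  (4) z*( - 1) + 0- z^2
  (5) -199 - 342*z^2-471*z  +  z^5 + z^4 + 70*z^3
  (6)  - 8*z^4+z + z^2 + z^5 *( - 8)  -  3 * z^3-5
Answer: 3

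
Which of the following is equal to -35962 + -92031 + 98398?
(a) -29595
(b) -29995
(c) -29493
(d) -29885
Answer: a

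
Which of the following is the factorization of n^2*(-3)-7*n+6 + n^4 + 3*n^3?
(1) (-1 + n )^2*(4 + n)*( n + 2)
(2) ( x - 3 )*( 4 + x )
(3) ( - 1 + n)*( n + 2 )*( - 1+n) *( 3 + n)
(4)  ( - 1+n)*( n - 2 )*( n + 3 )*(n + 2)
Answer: 3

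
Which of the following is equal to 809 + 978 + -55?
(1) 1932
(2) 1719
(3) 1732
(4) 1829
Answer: 3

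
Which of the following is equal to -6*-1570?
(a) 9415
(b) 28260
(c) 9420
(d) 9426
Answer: c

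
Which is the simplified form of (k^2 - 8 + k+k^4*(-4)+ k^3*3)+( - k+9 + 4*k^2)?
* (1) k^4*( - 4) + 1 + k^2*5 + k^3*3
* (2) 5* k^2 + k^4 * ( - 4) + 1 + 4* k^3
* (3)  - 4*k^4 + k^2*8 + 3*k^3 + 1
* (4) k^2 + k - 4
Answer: 1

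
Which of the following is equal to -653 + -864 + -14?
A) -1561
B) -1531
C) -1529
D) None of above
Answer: B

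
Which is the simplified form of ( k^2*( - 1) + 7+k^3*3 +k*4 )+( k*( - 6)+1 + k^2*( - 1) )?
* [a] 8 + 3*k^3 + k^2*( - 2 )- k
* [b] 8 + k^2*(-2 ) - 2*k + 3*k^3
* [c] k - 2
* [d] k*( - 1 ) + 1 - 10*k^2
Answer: b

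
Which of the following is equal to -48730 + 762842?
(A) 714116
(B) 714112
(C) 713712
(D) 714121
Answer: B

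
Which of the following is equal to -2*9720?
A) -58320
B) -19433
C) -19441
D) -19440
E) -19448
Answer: D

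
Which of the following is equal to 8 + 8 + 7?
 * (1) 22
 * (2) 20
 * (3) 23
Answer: 3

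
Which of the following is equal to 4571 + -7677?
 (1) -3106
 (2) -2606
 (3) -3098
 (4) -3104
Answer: 1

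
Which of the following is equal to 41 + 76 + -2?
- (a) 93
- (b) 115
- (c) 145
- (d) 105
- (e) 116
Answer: b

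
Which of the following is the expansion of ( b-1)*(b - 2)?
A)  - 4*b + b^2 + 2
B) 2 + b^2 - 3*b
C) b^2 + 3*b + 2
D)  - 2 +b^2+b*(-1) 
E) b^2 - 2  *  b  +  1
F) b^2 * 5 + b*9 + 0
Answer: B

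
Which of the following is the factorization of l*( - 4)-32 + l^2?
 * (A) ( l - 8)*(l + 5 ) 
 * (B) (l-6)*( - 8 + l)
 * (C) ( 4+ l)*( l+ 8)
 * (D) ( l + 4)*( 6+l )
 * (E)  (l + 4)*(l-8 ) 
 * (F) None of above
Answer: E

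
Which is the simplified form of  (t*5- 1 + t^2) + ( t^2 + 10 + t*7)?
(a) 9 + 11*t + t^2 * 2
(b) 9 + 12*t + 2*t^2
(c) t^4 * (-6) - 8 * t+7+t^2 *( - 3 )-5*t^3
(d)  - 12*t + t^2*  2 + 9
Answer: b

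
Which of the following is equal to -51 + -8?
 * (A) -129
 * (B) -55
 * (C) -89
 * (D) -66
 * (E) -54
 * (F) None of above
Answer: F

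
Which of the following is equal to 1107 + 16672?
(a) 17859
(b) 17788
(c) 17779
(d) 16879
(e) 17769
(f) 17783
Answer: c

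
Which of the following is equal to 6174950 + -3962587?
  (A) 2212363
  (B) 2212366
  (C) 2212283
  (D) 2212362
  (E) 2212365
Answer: A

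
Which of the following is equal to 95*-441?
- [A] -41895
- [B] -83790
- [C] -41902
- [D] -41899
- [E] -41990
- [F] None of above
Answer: A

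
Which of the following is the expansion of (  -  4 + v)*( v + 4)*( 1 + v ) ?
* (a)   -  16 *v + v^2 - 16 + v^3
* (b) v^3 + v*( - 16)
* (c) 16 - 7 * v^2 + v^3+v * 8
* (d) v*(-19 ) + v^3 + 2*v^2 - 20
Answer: a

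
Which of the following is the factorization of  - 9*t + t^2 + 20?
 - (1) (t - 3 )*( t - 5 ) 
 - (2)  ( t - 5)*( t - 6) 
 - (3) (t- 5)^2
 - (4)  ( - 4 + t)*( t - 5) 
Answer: 4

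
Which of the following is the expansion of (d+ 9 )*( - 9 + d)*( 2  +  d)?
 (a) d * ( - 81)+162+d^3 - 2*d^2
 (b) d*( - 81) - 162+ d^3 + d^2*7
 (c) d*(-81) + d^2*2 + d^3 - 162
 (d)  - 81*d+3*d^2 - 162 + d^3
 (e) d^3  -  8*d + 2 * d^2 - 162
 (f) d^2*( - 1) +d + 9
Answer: c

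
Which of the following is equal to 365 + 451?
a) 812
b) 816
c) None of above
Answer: b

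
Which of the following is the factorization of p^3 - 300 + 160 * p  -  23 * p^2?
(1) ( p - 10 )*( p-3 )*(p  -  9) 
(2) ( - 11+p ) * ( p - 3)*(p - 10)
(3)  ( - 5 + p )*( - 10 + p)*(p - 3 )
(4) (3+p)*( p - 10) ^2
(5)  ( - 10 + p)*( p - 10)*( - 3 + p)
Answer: 5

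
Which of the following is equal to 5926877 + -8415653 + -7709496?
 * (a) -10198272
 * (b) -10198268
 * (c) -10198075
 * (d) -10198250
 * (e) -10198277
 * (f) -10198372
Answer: a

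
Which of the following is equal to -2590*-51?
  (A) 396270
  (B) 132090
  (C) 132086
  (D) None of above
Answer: B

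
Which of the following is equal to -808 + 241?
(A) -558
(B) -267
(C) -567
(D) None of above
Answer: C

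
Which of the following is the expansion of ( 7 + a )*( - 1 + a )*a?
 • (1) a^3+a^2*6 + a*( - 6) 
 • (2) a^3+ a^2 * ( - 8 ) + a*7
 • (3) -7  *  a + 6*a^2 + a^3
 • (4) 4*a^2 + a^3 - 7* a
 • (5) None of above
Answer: 3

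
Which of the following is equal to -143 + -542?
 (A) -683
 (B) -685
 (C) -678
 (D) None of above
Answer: B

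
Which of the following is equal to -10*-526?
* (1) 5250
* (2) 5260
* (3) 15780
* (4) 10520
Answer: 2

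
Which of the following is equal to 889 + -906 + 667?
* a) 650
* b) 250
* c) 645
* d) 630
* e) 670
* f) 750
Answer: a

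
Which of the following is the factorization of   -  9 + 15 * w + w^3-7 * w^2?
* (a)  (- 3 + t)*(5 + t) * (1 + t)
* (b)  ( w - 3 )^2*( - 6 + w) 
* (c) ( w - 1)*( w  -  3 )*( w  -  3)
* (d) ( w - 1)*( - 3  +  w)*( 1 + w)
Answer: c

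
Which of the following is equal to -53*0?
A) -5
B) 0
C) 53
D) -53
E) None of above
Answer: B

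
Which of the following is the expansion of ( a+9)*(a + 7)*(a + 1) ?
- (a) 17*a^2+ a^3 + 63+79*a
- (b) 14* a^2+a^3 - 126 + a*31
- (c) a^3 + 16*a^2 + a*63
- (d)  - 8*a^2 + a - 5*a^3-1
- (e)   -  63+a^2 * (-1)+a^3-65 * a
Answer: a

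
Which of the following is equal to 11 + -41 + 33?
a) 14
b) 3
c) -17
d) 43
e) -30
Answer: b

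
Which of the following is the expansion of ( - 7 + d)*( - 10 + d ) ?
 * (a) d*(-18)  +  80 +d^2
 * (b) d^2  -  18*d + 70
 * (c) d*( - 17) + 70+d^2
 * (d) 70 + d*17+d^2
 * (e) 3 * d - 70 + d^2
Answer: c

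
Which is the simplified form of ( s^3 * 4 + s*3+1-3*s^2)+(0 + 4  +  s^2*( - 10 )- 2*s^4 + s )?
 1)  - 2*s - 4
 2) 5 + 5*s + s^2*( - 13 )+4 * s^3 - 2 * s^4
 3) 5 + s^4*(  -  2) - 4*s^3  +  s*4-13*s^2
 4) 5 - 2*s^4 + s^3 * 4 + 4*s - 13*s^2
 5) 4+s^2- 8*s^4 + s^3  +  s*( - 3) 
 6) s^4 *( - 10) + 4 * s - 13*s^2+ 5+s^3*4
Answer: 4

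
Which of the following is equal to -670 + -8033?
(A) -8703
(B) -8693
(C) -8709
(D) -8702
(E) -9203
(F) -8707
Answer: A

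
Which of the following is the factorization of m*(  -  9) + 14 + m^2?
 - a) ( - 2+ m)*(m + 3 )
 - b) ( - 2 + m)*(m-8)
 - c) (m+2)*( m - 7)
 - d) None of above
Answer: d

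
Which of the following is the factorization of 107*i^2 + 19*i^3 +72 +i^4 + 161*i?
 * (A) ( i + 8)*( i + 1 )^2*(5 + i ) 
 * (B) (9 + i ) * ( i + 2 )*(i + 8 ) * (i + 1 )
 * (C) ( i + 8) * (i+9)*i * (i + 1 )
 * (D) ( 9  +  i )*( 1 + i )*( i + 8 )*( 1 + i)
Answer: D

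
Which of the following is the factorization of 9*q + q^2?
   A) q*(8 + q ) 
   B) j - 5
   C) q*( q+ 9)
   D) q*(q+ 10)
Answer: C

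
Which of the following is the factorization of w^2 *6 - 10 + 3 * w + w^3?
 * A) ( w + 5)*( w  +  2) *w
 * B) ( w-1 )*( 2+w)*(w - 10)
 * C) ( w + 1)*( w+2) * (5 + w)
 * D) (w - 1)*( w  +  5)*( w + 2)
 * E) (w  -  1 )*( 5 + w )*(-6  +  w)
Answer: D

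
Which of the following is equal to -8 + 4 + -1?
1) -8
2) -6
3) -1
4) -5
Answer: 4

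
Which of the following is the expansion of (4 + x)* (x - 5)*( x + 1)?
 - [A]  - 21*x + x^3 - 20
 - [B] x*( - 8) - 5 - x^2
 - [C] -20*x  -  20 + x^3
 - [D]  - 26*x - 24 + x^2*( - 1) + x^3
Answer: A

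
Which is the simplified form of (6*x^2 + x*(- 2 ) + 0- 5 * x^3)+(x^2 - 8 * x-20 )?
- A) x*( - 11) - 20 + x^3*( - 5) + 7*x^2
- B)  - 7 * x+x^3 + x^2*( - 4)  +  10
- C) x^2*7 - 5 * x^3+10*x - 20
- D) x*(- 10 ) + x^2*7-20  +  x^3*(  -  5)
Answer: D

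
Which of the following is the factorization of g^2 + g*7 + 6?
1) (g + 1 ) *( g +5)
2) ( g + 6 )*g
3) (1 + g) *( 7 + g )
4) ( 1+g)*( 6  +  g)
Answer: 4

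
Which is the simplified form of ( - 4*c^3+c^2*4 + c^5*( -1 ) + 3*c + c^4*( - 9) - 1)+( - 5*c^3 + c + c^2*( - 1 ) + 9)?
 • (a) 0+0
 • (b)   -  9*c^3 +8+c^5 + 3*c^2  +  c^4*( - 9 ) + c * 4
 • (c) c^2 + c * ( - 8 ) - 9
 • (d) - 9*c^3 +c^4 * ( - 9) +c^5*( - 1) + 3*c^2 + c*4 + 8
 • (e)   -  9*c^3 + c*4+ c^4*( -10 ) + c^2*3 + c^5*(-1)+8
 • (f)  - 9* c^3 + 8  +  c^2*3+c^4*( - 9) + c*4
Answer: d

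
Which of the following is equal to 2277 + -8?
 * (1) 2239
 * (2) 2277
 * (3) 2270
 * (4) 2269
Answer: 4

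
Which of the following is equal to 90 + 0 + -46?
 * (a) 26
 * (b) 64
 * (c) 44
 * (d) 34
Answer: c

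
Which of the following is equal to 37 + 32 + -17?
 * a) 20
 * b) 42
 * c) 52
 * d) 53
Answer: c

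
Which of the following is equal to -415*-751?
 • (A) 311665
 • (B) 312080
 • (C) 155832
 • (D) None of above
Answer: A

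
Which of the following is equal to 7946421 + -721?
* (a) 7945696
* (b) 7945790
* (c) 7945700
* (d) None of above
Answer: c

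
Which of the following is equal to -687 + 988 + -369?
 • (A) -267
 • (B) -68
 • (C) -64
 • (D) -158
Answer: B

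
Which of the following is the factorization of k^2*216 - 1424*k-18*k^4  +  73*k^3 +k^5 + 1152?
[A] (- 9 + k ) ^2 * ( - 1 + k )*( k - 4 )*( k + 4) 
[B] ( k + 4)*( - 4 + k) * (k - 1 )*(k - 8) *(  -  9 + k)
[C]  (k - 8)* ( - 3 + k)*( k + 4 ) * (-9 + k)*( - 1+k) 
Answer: B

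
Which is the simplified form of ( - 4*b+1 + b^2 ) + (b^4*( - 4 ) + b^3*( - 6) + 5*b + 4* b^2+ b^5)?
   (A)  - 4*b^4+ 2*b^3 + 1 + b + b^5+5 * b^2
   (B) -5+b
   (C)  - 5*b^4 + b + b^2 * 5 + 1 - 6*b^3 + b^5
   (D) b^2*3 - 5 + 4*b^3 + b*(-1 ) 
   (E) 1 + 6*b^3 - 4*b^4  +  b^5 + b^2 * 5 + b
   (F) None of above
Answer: F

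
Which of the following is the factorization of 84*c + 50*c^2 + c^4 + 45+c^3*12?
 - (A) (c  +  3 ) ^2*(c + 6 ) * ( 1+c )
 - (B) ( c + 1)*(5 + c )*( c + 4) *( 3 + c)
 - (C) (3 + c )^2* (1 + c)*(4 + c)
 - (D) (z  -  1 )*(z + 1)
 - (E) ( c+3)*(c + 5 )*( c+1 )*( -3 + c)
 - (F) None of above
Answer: F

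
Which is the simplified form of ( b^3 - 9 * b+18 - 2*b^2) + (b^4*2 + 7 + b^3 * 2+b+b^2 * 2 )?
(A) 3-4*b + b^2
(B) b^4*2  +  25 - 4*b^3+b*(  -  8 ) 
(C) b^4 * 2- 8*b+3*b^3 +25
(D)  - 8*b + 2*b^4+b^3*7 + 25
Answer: C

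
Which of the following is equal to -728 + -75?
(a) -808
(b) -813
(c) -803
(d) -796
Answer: c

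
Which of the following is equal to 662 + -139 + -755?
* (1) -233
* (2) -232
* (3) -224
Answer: 2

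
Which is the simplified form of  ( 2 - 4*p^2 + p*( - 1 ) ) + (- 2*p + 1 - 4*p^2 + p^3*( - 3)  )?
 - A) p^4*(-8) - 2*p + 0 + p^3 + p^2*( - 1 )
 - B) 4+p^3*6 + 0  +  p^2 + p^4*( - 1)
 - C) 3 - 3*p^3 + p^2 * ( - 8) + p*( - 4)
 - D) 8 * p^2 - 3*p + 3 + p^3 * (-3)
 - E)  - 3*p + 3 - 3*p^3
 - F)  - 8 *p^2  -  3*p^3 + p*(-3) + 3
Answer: F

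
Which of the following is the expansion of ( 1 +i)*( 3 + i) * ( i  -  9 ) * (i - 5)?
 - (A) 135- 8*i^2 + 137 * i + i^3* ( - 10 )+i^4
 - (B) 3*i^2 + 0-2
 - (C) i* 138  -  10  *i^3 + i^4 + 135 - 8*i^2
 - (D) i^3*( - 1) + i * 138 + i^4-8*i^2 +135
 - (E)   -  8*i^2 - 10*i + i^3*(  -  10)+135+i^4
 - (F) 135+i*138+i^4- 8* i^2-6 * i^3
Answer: C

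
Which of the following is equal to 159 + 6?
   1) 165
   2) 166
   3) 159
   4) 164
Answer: 1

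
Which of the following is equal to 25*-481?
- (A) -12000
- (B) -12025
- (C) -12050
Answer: B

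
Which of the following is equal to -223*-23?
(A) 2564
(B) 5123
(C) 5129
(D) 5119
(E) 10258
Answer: C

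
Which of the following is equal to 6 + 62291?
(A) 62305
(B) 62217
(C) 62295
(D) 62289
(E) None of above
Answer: E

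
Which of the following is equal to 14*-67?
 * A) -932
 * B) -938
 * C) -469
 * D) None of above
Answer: B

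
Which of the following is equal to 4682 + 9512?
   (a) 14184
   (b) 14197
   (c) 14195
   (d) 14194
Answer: d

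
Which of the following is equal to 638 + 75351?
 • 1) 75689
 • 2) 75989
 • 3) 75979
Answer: 2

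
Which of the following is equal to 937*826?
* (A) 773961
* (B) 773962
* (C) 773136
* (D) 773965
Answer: B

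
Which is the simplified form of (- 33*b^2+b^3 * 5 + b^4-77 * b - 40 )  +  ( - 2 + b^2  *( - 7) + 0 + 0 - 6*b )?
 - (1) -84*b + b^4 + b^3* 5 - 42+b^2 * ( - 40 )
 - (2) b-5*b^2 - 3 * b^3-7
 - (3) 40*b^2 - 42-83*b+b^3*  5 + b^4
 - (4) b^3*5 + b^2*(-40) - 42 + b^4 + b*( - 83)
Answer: 4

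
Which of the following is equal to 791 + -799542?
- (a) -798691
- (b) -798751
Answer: b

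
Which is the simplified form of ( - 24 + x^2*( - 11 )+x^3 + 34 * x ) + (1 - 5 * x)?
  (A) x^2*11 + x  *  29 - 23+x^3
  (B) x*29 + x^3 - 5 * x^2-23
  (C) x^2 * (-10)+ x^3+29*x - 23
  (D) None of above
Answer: D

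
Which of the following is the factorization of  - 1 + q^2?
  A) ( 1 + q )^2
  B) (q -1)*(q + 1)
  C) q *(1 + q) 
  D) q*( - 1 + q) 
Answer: B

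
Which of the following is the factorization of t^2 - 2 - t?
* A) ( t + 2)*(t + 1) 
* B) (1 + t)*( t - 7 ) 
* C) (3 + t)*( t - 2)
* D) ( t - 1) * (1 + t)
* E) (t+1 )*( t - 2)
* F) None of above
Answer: E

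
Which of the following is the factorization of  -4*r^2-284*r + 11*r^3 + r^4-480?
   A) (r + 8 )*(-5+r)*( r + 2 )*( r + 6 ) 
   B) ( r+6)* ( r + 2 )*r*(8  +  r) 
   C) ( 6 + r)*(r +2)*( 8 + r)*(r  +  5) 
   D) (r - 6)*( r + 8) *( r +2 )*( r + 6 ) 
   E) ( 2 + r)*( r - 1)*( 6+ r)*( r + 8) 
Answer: A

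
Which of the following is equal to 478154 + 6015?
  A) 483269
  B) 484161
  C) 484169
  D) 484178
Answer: C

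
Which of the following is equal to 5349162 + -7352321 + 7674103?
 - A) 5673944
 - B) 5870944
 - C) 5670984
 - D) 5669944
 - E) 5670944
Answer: E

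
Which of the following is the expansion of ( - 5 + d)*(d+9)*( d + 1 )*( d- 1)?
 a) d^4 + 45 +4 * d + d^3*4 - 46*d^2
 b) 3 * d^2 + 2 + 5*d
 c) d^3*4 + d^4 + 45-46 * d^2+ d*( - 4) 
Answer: c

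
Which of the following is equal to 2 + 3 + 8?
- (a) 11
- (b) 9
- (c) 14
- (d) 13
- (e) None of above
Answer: d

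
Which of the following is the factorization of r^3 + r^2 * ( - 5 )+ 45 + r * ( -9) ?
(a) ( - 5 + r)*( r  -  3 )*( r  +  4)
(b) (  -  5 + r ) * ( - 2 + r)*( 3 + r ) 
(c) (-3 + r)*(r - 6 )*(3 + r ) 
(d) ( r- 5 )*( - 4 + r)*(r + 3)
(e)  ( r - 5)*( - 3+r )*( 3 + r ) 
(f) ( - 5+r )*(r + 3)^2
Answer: e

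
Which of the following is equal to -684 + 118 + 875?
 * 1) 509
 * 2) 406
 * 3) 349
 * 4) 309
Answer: 4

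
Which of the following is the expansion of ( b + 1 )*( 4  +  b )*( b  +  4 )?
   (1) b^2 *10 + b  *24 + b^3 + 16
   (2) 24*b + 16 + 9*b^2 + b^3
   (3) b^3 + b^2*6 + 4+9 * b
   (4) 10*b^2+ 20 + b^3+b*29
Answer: 2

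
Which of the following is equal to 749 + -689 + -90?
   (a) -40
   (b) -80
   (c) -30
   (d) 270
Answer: c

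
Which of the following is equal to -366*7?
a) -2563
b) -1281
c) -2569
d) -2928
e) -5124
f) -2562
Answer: f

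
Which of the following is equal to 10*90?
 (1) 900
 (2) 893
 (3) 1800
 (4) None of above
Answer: 1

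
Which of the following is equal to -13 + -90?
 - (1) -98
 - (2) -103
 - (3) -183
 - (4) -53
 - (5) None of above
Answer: 2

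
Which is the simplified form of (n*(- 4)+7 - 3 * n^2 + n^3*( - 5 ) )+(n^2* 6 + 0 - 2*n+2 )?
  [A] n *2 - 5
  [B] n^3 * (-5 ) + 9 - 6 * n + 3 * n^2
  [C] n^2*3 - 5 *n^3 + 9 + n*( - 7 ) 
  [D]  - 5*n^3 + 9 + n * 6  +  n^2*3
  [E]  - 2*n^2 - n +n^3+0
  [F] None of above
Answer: B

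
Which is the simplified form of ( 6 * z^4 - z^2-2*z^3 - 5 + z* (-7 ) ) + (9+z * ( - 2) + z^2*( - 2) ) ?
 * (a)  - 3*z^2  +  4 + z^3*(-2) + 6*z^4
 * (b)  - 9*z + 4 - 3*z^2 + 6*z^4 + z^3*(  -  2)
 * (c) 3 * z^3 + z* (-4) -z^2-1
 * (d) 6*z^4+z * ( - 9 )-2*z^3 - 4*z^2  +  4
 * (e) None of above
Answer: b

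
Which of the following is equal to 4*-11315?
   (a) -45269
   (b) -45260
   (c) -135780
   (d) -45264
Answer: b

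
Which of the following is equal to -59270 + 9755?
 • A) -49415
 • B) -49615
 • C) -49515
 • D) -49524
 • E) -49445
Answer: C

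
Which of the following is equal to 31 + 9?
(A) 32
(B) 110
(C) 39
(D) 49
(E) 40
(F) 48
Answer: E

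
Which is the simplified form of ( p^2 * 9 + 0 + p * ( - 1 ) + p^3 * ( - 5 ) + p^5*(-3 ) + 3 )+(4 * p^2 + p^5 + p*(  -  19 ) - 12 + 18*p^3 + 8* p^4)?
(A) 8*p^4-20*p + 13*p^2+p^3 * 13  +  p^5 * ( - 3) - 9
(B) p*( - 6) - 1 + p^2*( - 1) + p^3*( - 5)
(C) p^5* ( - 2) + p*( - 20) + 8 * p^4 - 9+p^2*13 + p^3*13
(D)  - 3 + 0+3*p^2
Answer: C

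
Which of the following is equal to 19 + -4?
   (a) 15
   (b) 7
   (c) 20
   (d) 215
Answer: a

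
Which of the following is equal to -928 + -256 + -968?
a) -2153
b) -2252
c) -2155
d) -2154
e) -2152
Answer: e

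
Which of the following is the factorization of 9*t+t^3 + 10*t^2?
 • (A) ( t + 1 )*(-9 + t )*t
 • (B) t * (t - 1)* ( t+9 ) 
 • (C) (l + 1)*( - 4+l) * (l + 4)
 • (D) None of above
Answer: D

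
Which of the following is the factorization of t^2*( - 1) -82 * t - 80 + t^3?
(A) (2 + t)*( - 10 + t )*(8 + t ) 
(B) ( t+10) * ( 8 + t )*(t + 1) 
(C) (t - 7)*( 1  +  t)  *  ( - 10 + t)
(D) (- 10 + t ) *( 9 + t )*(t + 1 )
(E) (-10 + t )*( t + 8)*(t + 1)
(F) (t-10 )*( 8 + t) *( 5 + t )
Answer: E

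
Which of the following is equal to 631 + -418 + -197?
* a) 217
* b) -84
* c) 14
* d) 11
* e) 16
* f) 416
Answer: e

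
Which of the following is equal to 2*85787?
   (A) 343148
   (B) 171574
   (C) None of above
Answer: B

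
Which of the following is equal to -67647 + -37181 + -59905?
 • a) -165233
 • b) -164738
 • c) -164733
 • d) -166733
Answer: c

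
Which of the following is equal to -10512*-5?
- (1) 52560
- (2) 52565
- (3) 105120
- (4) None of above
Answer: 1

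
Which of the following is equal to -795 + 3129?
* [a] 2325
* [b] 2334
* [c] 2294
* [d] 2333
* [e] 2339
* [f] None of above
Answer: b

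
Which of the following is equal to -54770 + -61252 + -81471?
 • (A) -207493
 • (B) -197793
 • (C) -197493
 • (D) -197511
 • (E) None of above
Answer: C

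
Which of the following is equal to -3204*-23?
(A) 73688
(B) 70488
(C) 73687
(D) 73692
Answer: D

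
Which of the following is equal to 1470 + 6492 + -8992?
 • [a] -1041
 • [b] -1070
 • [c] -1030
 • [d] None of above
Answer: c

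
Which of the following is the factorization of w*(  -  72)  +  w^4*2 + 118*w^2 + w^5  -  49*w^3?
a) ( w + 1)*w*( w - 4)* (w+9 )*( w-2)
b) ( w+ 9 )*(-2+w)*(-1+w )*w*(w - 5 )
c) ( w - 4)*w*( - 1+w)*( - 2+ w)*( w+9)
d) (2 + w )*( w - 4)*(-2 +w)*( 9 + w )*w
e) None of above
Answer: c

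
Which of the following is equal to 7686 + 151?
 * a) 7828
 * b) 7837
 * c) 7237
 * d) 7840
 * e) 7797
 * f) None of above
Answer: b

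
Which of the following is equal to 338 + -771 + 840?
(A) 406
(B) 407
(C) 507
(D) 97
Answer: B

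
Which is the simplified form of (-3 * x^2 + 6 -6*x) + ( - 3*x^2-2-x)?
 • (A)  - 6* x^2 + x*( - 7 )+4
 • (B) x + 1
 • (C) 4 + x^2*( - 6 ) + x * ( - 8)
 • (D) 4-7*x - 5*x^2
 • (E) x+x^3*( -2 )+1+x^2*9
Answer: A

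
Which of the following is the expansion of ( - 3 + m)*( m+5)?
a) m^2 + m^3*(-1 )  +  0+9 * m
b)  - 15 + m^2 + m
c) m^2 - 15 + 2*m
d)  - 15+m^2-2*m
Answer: c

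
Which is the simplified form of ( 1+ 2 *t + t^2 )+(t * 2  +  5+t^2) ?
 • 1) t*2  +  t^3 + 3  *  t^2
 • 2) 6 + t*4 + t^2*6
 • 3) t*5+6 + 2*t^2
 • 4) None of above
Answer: 4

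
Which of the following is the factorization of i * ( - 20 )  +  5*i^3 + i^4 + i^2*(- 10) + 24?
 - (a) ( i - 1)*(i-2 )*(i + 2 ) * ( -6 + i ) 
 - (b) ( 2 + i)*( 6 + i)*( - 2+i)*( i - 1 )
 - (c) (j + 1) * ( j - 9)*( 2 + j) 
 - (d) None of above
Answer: b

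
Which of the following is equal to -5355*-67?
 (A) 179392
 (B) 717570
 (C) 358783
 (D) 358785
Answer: D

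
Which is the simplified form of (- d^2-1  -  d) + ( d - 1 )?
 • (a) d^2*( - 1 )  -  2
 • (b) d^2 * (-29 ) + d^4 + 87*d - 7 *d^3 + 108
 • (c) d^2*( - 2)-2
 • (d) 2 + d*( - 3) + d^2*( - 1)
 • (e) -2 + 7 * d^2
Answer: a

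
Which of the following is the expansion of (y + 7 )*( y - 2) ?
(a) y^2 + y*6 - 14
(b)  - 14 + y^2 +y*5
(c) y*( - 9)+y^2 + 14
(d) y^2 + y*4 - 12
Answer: b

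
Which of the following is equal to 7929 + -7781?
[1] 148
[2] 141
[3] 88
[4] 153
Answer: 1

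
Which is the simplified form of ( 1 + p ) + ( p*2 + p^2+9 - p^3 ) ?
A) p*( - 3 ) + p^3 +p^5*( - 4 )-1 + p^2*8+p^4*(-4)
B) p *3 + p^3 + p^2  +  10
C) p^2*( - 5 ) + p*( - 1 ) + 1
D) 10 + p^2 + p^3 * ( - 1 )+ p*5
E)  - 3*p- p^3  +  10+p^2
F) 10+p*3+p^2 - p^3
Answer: F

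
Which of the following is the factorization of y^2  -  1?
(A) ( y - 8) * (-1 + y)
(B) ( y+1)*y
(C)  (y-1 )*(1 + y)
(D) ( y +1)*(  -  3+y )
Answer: C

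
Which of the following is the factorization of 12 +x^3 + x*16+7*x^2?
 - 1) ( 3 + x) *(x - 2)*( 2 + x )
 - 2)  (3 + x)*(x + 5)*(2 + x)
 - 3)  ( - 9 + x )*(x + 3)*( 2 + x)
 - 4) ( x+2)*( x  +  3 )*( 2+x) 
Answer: 4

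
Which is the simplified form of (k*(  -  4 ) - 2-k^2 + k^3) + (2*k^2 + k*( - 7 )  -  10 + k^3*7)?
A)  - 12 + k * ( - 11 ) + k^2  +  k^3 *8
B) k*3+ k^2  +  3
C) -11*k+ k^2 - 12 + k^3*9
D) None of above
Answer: A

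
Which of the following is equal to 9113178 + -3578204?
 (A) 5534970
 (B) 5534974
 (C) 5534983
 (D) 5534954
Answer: B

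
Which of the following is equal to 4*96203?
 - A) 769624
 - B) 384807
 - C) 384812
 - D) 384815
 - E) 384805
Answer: C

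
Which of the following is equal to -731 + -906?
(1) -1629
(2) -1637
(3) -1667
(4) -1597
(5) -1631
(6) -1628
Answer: 2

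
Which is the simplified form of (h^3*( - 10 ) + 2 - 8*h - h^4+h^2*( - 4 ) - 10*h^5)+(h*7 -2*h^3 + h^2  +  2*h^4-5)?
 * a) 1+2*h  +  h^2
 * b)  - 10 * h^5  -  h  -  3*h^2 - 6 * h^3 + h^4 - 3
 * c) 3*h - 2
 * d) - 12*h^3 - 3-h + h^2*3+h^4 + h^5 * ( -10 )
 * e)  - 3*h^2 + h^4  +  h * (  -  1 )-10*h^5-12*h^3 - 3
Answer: e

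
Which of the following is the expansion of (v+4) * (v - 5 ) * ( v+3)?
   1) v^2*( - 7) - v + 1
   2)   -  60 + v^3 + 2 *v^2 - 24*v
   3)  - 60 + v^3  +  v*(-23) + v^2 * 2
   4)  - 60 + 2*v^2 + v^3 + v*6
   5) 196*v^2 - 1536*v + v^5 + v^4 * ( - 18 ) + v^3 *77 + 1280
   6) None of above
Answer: 3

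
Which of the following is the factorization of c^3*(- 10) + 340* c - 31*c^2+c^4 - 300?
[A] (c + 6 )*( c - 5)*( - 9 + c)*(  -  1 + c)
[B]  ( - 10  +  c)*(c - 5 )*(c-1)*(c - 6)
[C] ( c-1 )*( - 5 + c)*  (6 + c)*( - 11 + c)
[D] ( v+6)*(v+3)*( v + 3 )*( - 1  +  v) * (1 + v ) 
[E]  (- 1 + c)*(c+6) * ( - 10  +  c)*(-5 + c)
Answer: E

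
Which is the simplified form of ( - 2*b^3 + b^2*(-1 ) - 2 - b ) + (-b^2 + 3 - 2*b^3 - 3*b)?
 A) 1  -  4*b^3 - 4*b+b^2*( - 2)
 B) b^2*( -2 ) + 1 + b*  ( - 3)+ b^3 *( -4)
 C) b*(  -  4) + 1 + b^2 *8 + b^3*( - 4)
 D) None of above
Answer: A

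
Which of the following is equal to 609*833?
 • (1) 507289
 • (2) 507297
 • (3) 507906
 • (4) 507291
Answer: 2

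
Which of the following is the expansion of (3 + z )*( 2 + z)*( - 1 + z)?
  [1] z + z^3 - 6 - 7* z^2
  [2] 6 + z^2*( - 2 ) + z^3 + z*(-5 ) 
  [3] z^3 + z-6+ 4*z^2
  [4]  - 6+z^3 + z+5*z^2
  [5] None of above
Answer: 3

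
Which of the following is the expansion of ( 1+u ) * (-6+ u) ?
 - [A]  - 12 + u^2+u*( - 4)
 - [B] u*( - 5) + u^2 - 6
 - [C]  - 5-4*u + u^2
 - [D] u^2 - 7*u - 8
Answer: B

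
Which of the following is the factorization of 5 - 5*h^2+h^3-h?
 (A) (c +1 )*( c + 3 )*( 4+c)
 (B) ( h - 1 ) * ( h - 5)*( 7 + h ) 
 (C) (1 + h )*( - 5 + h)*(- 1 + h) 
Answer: C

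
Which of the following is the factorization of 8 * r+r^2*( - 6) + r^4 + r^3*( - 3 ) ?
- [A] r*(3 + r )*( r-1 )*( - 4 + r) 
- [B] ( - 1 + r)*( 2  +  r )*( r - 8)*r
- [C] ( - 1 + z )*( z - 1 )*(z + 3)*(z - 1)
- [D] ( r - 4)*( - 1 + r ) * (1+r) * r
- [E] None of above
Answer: E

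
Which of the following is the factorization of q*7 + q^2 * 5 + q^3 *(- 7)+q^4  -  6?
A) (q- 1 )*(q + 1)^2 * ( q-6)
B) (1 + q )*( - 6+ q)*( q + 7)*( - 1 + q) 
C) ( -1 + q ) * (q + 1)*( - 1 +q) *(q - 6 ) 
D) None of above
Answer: C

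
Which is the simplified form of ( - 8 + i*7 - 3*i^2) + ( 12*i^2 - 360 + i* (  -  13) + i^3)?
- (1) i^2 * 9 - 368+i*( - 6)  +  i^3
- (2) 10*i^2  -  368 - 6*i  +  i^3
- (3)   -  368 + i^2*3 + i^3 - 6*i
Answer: 1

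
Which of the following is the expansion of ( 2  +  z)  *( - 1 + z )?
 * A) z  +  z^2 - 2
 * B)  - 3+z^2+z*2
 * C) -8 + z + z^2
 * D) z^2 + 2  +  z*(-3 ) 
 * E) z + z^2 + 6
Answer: A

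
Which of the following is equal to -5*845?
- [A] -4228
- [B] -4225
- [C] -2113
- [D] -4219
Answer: B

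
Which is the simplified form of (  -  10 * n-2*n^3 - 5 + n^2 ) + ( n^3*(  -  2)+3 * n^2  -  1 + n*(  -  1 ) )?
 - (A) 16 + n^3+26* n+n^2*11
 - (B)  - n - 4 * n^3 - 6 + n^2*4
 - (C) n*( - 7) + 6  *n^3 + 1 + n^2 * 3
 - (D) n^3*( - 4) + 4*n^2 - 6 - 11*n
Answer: D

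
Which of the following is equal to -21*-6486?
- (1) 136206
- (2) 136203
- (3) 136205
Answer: 1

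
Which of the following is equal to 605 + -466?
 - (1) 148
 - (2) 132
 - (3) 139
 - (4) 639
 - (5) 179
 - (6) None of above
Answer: 3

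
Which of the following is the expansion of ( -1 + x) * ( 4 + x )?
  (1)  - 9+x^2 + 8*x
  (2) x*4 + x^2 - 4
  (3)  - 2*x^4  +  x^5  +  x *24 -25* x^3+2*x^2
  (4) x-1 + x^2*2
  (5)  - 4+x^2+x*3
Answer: 5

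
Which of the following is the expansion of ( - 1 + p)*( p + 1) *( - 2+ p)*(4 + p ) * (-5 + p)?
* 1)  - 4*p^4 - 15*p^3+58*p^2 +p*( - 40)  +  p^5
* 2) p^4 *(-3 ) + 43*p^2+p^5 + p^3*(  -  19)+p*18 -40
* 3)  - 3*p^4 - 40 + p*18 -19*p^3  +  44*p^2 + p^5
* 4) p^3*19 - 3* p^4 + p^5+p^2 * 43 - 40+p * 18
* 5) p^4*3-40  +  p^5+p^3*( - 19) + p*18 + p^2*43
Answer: 2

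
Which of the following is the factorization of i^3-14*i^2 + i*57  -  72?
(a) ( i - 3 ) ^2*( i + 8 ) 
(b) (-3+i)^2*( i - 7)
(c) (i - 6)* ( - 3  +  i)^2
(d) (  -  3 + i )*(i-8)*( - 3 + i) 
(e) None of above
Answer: d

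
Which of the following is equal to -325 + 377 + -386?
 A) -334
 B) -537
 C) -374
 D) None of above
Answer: A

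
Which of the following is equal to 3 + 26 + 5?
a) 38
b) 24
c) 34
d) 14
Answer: c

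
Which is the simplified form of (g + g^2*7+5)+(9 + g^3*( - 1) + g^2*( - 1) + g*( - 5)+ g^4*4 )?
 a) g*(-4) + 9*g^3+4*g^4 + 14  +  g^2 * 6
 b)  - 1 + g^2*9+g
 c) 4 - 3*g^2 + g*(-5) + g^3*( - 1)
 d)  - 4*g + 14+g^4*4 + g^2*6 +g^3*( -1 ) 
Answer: d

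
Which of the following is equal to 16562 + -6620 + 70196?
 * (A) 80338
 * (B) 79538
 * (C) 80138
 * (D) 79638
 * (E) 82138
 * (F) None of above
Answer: C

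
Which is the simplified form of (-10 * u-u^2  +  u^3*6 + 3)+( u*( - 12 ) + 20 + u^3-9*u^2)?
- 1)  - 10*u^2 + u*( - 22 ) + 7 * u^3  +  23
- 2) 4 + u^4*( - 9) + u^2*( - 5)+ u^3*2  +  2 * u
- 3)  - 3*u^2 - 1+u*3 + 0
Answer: 1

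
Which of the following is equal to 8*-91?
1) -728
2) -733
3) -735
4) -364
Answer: 1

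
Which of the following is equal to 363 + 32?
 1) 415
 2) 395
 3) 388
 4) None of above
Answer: 2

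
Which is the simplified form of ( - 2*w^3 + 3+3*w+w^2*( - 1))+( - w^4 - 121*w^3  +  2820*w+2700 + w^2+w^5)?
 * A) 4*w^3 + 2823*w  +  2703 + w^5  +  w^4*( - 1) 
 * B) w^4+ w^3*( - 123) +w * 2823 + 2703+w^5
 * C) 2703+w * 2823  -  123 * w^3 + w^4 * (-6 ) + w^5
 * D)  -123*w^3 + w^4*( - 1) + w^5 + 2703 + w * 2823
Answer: D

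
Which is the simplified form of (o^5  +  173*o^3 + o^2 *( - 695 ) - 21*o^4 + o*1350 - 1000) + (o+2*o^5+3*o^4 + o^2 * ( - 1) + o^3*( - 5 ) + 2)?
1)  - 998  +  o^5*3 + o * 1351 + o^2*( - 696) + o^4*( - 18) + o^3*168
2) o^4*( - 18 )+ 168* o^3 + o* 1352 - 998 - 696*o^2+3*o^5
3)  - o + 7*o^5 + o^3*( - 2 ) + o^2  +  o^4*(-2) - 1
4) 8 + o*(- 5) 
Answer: 1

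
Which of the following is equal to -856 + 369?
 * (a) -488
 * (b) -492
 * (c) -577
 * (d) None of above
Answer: d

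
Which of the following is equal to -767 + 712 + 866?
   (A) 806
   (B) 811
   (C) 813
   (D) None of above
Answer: B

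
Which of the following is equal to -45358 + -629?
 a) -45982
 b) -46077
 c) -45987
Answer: c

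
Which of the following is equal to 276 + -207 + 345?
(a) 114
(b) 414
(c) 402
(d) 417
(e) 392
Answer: b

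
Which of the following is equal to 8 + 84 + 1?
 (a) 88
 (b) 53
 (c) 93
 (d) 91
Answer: c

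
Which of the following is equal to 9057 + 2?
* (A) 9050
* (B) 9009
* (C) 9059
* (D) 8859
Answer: C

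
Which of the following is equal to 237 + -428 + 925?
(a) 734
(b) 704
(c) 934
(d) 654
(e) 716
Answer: a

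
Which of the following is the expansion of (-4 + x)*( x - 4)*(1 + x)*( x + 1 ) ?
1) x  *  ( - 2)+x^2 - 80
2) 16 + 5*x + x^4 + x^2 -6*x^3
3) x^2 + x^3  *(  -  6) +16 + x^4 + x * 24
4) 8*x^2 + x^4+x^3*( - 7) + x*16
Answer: 3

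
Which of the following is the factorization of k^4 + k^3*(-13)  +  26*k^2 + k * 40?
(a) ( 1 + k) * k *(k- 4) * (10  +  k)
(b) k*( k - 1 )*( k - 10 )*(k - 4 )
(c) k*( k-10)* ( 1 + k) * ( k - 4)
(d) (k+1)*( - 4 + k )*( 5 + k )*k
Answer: c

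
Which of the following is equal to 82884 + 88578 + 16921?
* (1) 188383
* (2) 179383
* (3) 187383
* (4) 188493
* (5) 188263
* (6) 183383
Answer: 1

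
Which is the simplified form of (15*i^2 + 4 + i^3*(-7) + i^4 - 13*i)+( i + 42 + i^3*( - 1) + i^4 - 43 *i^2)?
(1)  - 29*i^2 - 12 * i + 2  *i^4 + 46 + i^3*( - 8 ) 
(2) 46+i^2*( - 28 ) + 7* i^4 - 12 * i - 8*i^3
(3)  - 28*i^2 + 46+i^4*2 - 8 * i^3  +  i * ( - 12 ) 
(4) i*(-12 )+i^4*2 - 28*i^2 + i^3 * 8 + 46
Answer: 3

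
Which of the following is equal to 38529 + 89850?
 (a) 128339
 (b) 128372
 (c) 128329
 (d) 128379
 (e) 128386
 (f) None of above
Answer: d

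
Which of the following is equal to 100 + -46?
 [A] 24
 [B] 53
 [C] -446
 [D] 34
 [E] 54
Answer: E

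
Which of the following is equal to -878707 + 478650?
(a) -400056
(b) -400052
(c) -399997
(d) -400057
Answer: d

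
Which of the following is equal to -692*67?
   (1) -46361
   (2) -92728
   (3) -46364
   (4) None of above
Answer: 3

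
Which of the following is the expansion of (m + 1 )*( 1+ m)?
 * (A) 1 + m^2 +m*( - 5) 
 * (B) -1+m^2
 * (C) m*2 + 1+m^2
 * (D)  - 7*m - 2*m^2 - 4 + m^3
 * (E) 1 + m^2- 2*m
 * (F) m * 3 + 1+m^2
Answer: C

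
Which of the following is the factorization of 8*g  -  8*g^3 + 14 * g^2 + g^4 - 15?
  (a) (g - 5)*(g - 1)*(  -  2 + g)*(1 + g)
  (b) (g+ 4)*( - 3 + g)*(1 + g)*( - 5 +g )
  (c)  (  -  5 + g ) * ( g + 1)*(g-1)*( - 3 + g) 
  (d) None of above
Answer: c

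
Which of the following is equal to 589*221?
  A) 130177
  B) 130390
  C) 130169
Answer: C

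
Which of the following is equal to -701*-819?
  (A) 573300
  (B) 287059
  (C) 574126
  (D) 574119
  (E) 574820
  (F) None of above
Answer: D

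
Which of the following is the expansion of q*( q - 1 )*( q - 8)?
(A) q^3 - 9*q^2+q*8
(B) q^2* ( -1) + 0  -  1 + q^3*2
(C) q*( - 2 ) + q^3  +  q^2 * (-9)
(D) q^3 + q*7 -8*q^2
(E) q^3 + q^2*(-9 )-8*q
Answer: A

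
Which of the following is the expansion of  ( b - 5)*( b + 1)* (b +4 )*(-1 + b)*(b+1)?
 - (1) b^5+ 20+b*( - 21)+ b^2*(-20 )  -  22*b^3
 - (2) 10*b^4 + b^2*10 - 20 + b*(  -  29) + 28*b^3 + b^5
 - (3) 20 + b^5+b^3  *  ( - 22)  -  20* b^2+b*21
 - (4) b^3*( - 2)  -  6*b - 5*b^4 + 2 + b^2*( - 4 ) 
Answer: 3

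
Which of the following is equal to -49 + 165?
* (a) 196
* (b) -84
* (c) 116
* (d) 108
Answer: c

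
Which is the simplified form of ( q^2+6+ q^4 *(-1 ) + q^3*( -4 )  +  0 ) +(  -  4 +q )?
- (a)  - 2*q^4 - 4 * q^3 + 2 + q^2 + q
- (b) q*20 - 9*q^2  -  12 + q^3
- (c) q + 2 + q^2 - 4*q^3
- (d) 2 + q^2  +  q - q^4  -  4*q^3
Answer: d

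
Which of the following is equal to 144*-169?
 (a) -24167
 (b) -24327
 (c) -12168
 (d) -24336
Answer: d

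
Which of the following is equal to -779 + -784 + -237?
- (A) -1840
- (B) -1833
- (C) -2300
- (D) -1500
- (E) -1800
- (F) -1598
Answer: E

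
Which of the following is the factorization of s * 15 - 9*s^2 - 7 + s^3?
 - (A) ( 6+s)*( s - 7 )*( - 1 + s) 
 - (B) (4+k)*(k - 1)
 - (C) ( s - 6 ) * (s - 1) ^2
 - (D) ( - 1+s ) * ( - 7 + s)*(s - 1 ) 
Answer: D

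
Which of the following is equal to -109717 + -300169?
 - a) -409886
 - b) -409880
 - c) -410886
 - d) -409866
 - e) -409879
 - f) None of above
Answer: a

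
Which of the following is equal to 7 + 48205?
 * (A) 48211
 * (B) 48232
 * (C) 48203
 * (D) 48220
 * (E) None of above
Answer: E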